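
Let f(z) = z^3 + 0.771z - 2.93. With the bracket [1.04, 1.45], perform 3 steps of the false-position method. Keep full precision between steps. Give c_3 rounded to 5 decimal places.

f(1.040000) = -1.003296, f(1.450000) = 1.236575
step 1: c = 1.223650, f(c) = -0.154373 < 0 → new bracket [1.223650, 1.450000]
step 2: c = 1.248771, f(c) = -0.019828 < 0 → new bracket [1.248771, 1.450000]
step 3: c = 1.251947, f(c) = -0.002485 < 0 → new bracket [1.251947, 1.450000]

1.25195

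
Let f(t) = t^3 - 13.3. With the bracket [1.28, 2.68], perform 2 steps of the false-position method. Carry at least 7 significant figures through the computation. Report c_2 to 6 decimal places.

False-position update: c = (a·f(b) − b·f(a))/(f(b) − f(a)); replace the endpoint whose sign matches f(c).
f(1.280000) = -11.202848, f(2.680000) = 5.948832
step 1: c = 2.194429, f(c) = -2.732692 < 0 → new bracket [2.194429, 2.680000]
step 2: c = 2.347272, f(c) = -0.367262 < 0 → new bracket [2.347272, 2.680000]

2.347272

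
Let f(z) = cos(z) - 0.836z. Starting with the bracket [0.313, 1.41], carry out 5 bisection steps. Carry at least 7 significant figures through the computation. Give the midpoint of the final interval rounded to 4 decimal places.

f(0.313000) = 0.689746, f(1.410000) = -1.018656 (opposite signs)
step 1: m = 0.861500, f(m) = -0.068914 < 0 → root in [0.313000, 0.861500]
step 2: m = 0.587250, f(m) = 0.341527 > 0 → root in [0.587250, 0.861500]
step 3: m = 0.724375, f(m) = 0.143336 > 0 → root in [0.724375, 0.861500]
step 4: m = 0.792937, f(m) = 0.038860 > 0 → root in [0.792937, 0.861500]
step 5: m = 0.827219, f(m) = -0.014629 < 0 → root in [0.792937, 0.827219]
Midpoint of [0.792937, 0.827219] = 0.810078

0.8101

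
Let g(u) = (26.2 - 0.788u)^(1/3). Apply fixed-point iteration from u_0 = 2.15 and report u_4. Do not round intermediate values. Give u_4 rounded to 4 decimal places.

2.8817

u_1 = g(2.150000) = 2.904622
u_2 = g(2.904622) = 2.880936
u_3 = g(2.880936) = 2.881685
u_4 = g(2.881685) = 2.881661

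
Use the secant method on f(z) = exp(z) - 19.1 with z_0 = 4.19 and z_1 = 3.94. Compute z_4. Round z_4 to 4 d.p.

Secant update: z_(k+1) = z_k − f(z_k)·(z_k − z_(k-1))/(f(z_k) − f(z_(k-1))).
f(z_0) = 46.922791, f(z_1) = 32.318601
z_2 = 3.940000 - (32.318601)·(3.940000 - 4.190000)/(32.318601 - (46.922791)) = 3.386758; f(z_2) = 10.469933
z_3 = 3.386758 - (10.469933)·(3.386758 - 3.940000)/(10.469933 - (32.318601)) = 3.121643; f(z_3) = 3.583624
z_4 = 3.121643 - (3.583624)·(3.121643 - 3.386758)/(3.583624 - (10.469933)) = 2.983678; f(z_4) = 0.660360

2.9837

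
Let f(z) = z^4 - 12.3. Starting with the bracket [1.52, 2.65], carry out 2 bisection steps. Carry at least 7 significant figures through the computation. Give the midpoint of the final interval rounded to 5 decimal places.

f(1.520000) = -6.962052, f(2.650000) = 37.015506 (opposite signs)
step 1: m = 2.085000, f(m) = 6.598365 > 0 → root in [1.520000, 2.085000]
step 2: m = 1.802500, f(m) = -1.743958 < 0 → root in [1.802500, 2.085000]
Midpoint of [1.802500, 2.085000] = 1.943750

1.94375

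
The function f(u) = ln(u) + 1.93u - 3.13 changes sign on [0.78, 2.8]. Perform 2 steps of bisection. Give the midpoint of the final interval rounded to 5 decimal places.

1.53750

f(0.780000) = -1.873061, f(2.800000) = 3.303619 (opposite signs)
step 1: m = 1.790000, f(m) = 0.906916 > 0 → root in [0.780000, 1.790000]
step 2: m = 1.285000, f(m) = -0.399191 < 0 → root in [1.285000, 1.790000]
Midpoint of [1.285000, 1.790000] = 1.537500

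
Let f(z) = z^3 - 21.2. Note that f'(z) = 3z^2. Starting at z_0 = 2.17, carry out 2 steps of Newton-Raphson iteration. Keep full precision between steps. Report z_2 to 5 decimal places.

Newton update: z ← z − f(z)/f'(z).
z_0 = 2.170000: f = -10.981687, f' = 14.126700 → z_1 = 2.170000 - (-10.981687)/(14.126700) = 2.947371
z_1 = 2.947371: f = 4.403800, f' = 26.060988 → z_2 = 2.947371 - (4.403800)/(26.060988) = 2.778390

2.77839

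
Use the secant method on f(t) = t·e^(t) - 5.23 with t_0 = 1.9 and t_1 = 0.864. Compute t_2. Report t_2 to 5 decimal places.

f(t_0) = 7.473199, f(t_1) = -3.180046
t_2 = 0.864000 - (-3.180046)·(0.864000 - 1.900000)/(-3.180046 - (7.473199)) = 1.173251; f(t_2) = -1.437484

1.17325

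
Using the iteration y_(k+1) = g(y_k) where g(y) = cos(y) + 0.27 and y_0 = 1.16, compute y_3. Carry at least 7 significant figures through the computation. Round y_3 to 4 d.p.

y_1 = g(1.160000) = 0.669340
y_2 = g(0.669340) = 1.054232
y_3 = g(1.054232) = 0.763896

0.7639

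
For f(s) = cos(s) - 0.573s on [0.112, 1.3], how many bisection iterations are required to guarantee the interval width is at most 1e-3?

Initial width b − a = 1.3 − 0.112 = 1.188000.
After n steps the width is (b−a)/2^n; need (b−a)/2^n ≤ 1e-3.
So n ≥ log₂(1.188000/1e-3) = log₂(1188.0000) ≈ 10.2143.
Hence n = 11.

11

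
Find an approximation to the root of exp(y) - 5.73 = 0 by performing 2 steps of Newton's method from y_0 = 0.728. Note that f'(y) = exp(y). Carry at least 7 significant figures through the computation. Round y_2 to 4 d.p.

1.9676

y_0 = 0.728000: f = -3.659065, f' = 2.070935 → y_1 = 0.728000 - (-3.659065)/(2.070935) = 2.494867
y_1 = 2.494867: f = 6.390118, f' = 12.120118 → y_2 = 2.494867 - (6.390118)/(12.120118) = 1.967634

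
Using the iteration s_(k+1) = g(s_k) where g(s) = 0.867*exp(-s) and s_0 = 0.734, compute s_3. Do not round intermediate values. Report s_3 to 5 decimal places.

0.48940

s_1 = g(0.734000) = 0.416147
s_2 = g(0.416147) = 0.571859
s_3 = g(0.571859) = 0.489400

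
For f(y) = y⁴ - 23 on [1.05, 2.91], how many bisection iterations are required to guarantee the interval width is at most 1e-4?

15

Initial width b − a = 2.91 − 1.05 = 1.860000.
After n steps the width is (b−a)/2^n; need (b−a)/2^n ≤ 1e-4.
So n ≥ log₂(1.860000/1e-4) = log₂(18600.0000) ≈ 14.1830.
Hence n = 15.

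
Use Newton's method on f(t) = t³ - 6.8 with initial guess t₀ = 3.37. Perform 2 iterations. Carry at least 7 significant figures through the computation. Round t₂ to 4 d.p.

f'(t) = 3t²
t_0 = 3.370000: f = 31.472753, f' = 34.070700 → t_1 = 3.370000 - (31.472753)/(34.070700) = 2.446252
t_1 = 2.446252: f = 7.838730, f' = 17.952441 → t_2 = 2.446252 - (7.838730)/(17.952441) = 2.009613

2.0096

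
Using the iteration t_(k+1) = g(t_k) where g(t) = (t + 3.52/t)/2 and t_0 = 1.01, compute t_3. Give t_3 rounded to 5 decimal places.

t_1 = g(1.010000) = 2.247574
t_2 = g(2.247574) = 1.906854
t_3 = g(1.906854) = 1.876413

1.87641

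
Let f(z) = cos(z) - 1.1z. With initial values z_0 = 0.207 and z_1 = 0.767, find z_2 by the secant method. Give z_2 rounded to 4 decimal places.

f(z_0) = 0.750952, f(z_1) = -0.123704
z_2 = 0.767000 - (-0.123704)·(0.767000 - 0.207000)/(-0.123704 - (0.750952)) = 0.687798; f(z_2) = 0.016068

0.6878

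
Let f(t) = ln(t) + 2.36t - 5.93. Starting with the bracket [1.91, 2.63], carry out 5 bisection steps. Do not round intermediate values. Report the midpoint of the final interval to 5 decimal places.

f(1.910000) = -0.775297, f(2.630000) = 1.243784 (opposite signs)
step 1: m = 2.270000, f(m) = 0.246980 > 0 → root in [1.910000, 2.270000]
step 2: m = 2.090000, f(m) = -0.260436 < 0 → root in [2.090000, 2.270000]
step 3: m = 2.180000, f(m) = -0.005875 < 0 → root in [2.180000, 2.270000]
step 4: m = 2.225000, f(m) = 0.120757 > 0 → root in [2.180000, 2.225000]
step 5: m = 2.202500, f(m) = 0.057493 > 0 → root in [2.180000, 2.202500]
Midpoint of [2.180000, 2.202500] = 2.191250

2.19125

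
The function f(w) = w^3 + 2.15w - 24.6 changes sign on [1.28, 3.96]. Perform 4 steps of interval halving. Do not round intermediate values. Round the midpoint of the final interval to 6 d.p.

2.703750

f(1.280000) = -19.750848, f(3.960000) = 46.013136 (opposite signs)
step 1: m = 2.620000, f(m) = -0.982272 < 0 → root in [2.620000, 3.960000]
step 2: m = 3.290000, f(m) = 18.084789 > 0 → root in [2.620000, 3.290000]
step 3: m = 2.955000, f(m) = 7.556384 > 0 → root in [2.620000, 2.955000]
step 4: m = 2.787500, f(m) = 3.052436 > 0 → root in [2.620000, 2.787500]
Midpoint of [2.620000, 2.787500] = 2.703750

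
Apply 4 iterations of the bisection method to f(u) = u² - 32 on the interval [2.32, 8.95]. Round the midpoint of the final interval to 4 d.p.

5.8422

f(2.320000) = -26.617600, f(8.950000) = 48.102500 (opposite signs)
step 1: m = 5.635000, f(m) = -0.246775 < 0 → root in [5.635000, 8.950000]
step 2: m = 7.292500, f(m) = 21.180556 > 0 → root in [5.635000, 7.292500]
step 3: m = 6.463750, f(m) = 9.780064 > 0 → root in [5.635000, 6.463750]
step 4: m = 6.049375, f(m) = 4.594938 > 0 → root in [5.635000, 6.049375]
Midpoint of [5.635000, 6.049375] = 5.842187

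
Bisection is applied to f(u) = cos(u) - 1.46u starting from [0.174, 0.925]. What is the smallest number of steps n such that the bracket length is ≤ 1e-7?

Initial width b − a = 0.925 − 0.174 = 0.751000.
After n steps the width is (b−a)/2^n; need (b−a)/2^n ≤ 1e-7.
So n ≥ log₂(0.751000/1e-7) = log₂(7510000.0000) ≈ 22.8404.
Hence n = 23.

23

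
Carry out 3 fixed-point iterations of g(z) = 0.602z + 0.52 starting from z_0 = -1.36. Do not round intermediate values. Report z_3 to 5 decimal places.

0.72478

z_1 = g(-1.360000) = -0.298720
z_2 = g(-0.298720) = 0.340171
z_3 = g(0.340171) = 0.724783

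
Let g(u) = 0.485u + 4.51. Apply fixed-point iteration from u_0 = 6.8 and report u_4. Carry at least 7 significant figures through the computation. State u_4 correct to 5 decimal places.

8.64898

u_1 = g(6.800000) = 7.808000
u_2 = g(7.808000) = 8.296880
u_3 = g(8.296880) = 8.533987
u_4 = g(8.533987) = 8.648984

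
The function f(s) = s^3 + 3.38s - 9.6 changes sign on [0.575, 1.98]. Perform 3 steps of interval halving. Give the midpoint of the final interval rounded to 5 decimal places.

f(0.575000) = -7.466391, f(1.980000) = 4.854792 (opposite signs)
step 1: m = 1.277500, f(m) = -3.197162 < 0 → root in [1.277500, 1.980000]
step 2: m = 1.628750, f(m) = 0.225966 > 0 → root in [1.277500, 1.628750]
step 3: m = 1.453125, f(m) = -1.620059 < 0 → root in [1.453125, 1.628750]
Midpoint of [1.453125, 1.628750] = 1.540938

1.54094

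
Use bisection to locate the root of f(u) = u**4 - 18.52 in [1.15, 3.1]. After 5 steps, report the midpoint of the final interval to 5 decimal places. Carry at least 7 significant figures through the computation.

f(1.150000) = -16.770994, f(3.100000) = 73.832100 (opposite signs)
step 1: m = 2.125000, f(m) = 1.870869 > 0 → root in [1.150000, 2.125000]
step 2: m = 1.637500, f(m) = -11.330061 < 0 → root in [1.637500, 2.125000]
step 3: m = 1.881250, f(m) = -5.994760 < 0 → root in [1.881250, 2.125000]
step 4: m = 2.003125, f(m) = -2.419765 < 0 → root in [2.003125, 2.125000]
step 5: m = 2.064062, f(m) = -0.369384 < 0 → root in [2.064062, 2.125000]
Midpoint of [2.064062, 2.125000] = 2.094531

2.09453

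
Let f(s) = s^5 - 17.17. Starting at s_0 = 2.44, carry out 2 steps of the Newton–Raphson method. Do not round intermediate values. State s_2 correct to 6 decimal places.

Newton update: s ← s − f(s)/f'(s).
f'(s) = 5s^4
s_0 = 2.440000: f = 69.316661, f' = 177.226765 → s_1 = 2.440000 - (69.316661)/(177.226765) = 2.048882
s_1 = 2.048882: f = 18.936404, f' = 88.112474 → s_2 = 2.048882 - (18.936404)/(88.112474) = 1.833970

1.833970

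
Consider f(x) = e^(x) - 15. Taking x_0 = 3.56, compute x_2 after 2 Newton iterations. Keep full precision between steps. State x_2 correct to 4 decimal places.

f'(x) = e^(x)
x_0 = 3.560000: f = 20.163197, f' = 35.163197 → x_1 = 3.560000 - (20.163197)/(35.163197) = 2.986582
x_1 = 2.986582: f = 4.817837, f' = 19.817837 → x_2 = 2.986582 - (4.817837)/(19.817837) = 2.743476

2.7435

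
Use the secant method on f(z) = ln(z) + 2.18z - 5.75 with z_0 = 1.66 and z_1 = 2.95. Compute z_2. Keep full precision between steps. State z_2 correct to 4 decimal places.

Secant update: z_(k+1) = z_k − f(z_k)·(z_k − z_(k-1))/(f(z_k) − f(z_(k-1))).
f(z_0) = -1.624382, f(z_1) = 1.762805
z_2 = 2.950000 - (1.762805)·(2.950000 - 1.660000)/(1.762805 - (-1.624382)) = 2.278641; f(z_2) = 0.041017

2.2786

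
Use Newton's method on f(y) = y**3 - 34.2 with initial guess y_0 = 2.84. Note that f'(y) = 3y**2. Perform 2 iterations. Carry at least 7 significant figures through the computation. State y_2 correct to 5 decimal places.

y_0 = 2.840000: f = -11.293696, f' = 24.196800 → y_1 = 2.840000 - (-11.293696)/(24.196800) = 3.306743
y_1 = 3.306743: f = 1.957756, f' = 32.803655 → y_2 = 3.306743 - (1.957756)/(32.803655) = 3.247062

3.24706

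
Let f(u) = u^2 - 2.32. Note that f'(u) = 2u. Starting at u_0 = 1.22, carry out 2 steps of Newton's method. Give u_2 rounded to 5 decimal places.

u_0 = 1.220000: f = -0.831600, f' = 2.440000 → u_1 = 1.220000 - (-0.831600)/(2.440000) = 1.560820
u_1 = 1.560820: f = 0.116158, f' = 3.121639 → u_2 = 1.560820 - (0.116158)/(3.121639) = 1.523609

1.52361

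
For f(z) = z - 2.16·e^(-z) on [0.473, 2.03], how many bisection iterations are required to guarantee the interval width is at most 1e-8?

28

Initial width b − a = 2.03 − 0.473 = 1.557000.
After n steps the width is (b−a)/2^n; need (b−a)/2^n ≤ 1e-8.
So n ≥ log₂(1.557000/1e-8) = log₂(155700000.0000) ≈ 27.2142.
Hence n = 28.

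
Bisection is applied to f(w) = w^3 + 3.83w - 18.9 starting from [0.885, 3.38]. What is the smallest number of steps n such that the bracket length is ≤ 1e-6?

22

Initial width b − a = 3.38 − 0.885 = 2.495000.
After n steps the width is (b−a)/2^n; need (b−a)/2^n ≤ 1e-6.
So n ≥ log₂(2.495000/1e-6) = log₂(2495000.0000) ≈ 21.2506.
Hence n = 22.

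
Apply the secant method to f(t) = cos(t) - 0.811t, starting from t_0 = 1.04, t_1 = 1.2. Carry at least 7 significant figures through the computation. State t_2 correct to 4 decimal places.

0.8428

f(t_0) = -0.337220, f(t_1) = -0.610842
t_2 = 1.200000 - (-0.610842)·(1.200000 - 1.040000)/(-0.610842 - (-0.337220)) = 0.842812; f(t_2) = -0.018154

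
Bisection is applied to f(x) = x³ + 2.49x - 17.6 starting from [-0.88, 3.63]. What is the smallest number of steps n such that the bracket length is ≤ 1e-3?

13

Initial width b − a = 3.63 − -0.88 = 4.510000.
After n steps the width is (b−a)/2^n; need (b−a)/2^n ≤ 1e-3.
So n ≥ log₂(4.510000/1e-3) = log₂(4510.0000) ≈ 12.1389.
Hence n = 13.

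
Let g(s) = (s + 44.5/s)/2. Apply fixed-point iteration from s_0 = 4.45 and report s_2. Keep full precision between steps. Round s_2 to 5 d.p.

s_1 = g(4.450000) = 7.225000
s_2 = g(7.225000) = 6.692085

6.69208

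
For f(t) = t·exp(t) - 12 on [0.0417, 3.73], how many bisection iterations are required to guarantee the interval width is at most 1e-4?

Initial width b − a = 3.73 − 0.0417 = 3.688300.
After n steps the width is (b−a)/2^n; need (b−a)/2^n ≤ 1e-4.
So n ≥ log₂(3.688300/1e-4) = log₂(36883.0000) ≈ 15.1707.
Hence n = 16.

16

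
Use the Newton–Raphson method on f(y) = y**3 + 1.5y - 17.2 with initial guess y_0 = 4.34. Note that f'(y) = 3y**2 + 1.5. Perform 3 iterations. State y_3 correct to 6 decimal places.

2.395959

y_0 = 4.340000: f = 71.056504, f' = 58.006800 → y_1 = 4.340000 - (71.056504)/(58.006800) = 3.115031
y_1 = 3.115031: f = 17.699009, f' = 30.610263 → y_2 = 3.115031 - (17.699009)/(30.610263) = 2.536826
y_2 = 2.536826: f = 2.930956, f' = 20.806465 → y_3 = 2.536826 - (2.930956)/(20.806465) = 2.395959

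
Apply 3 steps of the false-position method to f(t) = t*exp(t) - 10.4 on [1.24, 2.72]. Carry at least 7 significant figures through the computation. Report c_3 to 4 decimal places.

1.6943

False-position update: c = (a·f(b) − b·f(a))/(f(b) − f(a)); replace the endpoint whose sign matches f(c).
f(1.240000) = -6.115039, f(2.720000) = 30.890477
step 1: c = 1.484565, f(c) = -3.848546 < 0 → new bracket [1.484565, 2.720000]
step 2: c = 1.621432, f(c) = -2.195014 < 0 → new bracket [1.621432, 2.720000]
step 3: c = 1.694315, f(c) = -1.177982 < 0 → new bracket [1.694315, 2.720000]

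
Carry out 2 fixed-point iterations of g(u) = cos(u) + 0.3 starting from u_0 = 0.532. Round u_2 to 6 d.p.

0.697694

u_1 = g(0.532000) = 1.161794
u_2 = g(1.161794) = 0.697694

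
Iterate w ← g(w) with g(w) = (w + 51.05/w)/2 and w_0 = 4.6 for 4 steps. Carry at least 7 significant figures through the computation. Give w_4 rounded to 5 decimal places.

7.14493

w_1 = g(4.600000) = 7.848913
w_2 = g(7.848913) = 7.176499
w_3 = g(7.176499) = 7.144998
w_4 = g(7.144998) = 7.144928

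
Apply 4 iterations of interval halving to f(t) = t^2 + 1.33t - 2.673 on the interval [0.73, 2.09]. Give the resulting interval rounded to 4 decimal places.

[1.0700, 1.1550]

f(0.730000) = -1.169200, f(2.090000) = 4.474800 (opposite signs)
step 1: m = 1.410000, f(m) = 1.190400 > 0 → root in [0.730000, 1.410000]
step 2: m = 1.070000, f(m) = -0.105000 < 0 → root in [1.070000, 1.410000]
step 3: m = 1.240000, f(m) = 0.513800 > 0 → root in [1.070000, 1.240000]
step 4: m = 1.155000, f(m) = 0.197175 > 0 → root in [1.070000, 1.155000]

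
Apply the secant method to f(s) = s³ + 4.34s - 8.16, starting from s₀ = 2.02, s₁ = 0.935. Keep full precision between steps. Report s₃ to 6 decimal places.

1.352221

f(s_0) = 8.849208, f(s_1) = -3.284700
s_2 = 0.935000 - (-3.284700)·(0.935000 - 2.020000)/(-3.284700 - (8.849208)) = 1.228714; f(s_2) = -0.972345
s_3 = 1.228714 - (-0.972345)·(1.228714 - 0.935000)/(-0.972345 - (-3.284700)) = 1.352221; f(s_3) = 0.181174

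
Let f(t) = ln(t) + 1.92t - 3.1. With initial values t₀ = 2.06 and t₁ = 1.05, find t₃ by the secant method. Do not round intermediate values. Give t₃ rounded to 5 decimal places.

f(t_0) = 1.577906, f(t_1) = -1.035210
t_2 = 1.050000 - (-1.035210)·(1.050000 - 2.060000)/(-1.035210 - (1.577906)) = 1.450121; f(t_2) = 0.055879
t_3 = 1.450121 - (0.055879)·(1.450121 - 1.050000)/(0.055879 - (-1.035210)) = 1.429629; f(t_3) = 0.002303

1.42963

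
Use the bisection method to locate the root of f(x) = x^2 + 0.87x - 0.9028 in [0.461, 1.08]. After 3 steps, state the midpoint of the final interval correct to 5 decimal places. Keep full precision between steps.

0.57706

f(0.461000) = -0.289209, f(1.080000) = 1.203200 (opposite signs)
step 1: m = 0.770500, f(m) = 0.361205 > 0 → root in [0.461000, 0.770500]
step 2: m = 0.615750, f(m) = 0.012051 > 0 → root in [0.461000, 0.615750]
step 3: m = 0.538375, f(m) = -0.144566 < 0 → root in [0.538375, 0.615750]
Midpoint of [0.538375, 0.615750] = 0.577063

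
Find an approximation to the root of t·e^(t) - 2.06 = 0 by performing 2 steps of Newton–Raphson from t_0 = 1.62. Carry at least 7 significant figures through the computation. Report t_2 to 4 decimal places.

f'(t) = (t + 1)·e^(t)
t_0 = 1.620000: f = 6.126006, f' = 13.239097 → t_1 = 1.620000 - (6.126006)/(13.239097) = 1.157279
t_1 = 1.157279: f = 1.621612, f' = 6.862878 → t_2 = 1.157279 - (1.621612)/(6.862878) = 0.920992

0.9210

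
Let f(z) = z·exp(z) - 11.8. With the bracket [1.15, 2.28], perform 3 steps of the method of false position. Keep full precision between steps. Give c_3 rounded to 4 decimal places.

1.8373

f(1.150000) = -8.168078, f(2.280000) = 10.490831
step 1: c = 1.644666, f(c) = -3.281815 < 0 → new bracket [1.644666, 2.280000]
step 2: c = 1.796057, f(c) = -0.977254 < 0 → new bracket [1.796057, 2.280000]
step 3: c = 1.837296, f(c) = -0.262637 < 0 → new bracket [1.837296, 2.280000]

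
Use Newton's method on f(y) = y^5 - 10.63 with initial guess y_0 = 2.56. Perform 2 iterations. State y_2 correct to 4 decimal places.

1.7878

Newton update: y ← y − f(y)/f'(y).
f'(y) = 5y^4
y_0 = 2.560000: f = 99.321163, f' = 214.748365 → y_1 = 2.560000 - (99.321163)/(214.748365) = 2.097500
y_1 = 2.097500: f = 29.968467, f' = 96.778238 → y_2 = 2.097500 - (29.968467)/(96.778238) = 1.787839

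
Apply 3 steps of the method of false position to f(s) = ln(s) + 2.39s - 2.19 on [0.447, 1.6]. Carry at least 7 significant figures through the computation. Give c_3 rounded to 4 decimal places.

0.9422

False-position update: c = (a·f(b) − b·f(a))/(f(b) − f(a)); replace the endpoint whose sign matches f(c).
f(0.447000) = -1.926867, f(1.600000) = 2.104004
step 1: c = 0.998166, f(c) = 0.193780 > 0 → new bracket [0.447000, 0.998166]
step 2: c = 0.947801, f(c) = 0.021635 > 0 → new bracket [0.447000, 0.947801]
step 3: c = 0.942241, f(c) = 0.002461 > 0 → new bracket [0.447000, 0.942241]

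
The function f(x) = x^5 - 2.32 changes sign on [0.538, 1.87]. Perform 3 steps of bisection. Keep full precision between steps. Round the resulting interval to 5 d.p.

[1.03750, 1.20400]

f(0.538000) = -2.274928, f(1.870000) = 20.546939 (opposite signs)
step 1: m = 1.204000, f(m) = 0.210069 > 0 → root in [0.538000, 1.204000]
step 2: m = 0.871000, f(m) = -1.818708 < 0 → root in [0.871000, 1.204000]
step 3: m = 1.037500, f(m) = -1.117900 < 0 → root in [1.037500, 1.204000]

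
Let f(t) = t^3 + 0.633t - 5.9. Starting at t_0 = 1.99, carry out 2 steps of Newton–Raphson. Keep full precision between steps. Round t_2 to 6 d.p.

f'(t) = 3t^2 + 0.633
t_0 = 1.990000: f = 3.240269, f' = 12.513300 → t_1 = 1.990000 - (3.240269)/(12.513300) = 1.731054
t_1 = 1.731054: f = 0.382943, f' = 9.622644 → t_2 = 1.731054 - (0.382943)/(9.622644) = 1.691258

1.691258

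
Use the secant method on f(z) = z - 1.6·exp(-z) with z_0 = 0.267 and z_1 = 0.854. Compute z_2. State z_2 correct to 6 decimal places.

0.764276

f(z_0) = -0.958077, f(z_1) = 0.172866
z_2 = 0.854000 - (0.172866)·(0.854000 - 0.267000)/(0.172866 - (-0.958077)) = 0.764276; f(z_2) = 0.019203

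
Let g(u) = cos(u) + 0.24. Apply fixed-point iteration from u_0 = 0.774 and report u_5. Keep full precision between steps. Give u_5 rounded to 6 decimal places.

0.905523

u_1 = g(0.774000) = 0.955120
u_2 = g(0.955120) = 0.817510
u_3 = g(0.817510) = 0.924039
u_4 = g(0.924039) = 0.842602
u_5 = g(0.842602) = 0.905523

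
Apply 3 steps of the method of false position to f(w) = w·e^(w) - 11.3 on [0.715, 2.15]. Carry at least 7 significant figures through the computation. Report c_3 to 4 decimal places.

1.8116

False-position update: c = (a·f(b) − b·f(a))/(f(b) − f(a)); replace the endpoint whose sign matches f(c).
f(0.715000) = -9.838407, f(2.150000) = 7.157446
step 1: c = 1.545680, f(c) = -4.048968 < 0 → new bracket [1.545680, 2.150000]
step 2: c = 1.764026, f(c) = -1.005352 < 0 → new bracket [1.764026, 2.150000]
step 3: c = 1.811563, f(c) = -0.213219 < 0 → new bracket [1.811563, 2.150000]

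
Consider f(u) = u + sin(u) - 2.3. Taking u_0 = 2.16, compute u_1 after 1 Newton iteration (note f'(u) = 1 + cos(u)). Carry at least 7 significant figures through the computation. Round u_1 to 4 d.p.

0.6039

Newton update: u ← u − f(u)/f'(u).
u_0 = 2.160000: f = 0.691383, f' = 0.444301 → u_1 = 2.160000 - (0.691383)/(0.444301) = 0.603884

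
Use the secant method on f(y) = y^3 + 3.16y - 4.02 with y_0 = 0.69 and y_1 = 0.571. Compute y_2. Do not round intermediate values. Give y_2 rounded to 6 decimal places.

Secant update: y_(k+1) = y_k − f(y_k)·(y_k − y_(k-1))/(f(y_k) − f(y_(k-1))).
f(y_0) = -1.511091, f(y_1) = -2.029471
y_2 = 0.571000 - (-2.029471)·(0.571000 - 0.690000)/(-2.029471 - (-1.511091)) = 1.036888; f(y_2) = 0.371365

1.036888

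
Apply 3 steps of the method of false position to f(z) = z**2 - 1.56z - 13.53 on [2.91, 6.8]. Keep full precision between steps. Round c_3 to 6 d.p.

4.514516

False-position update: c = (a·f(b) − b·f(a))/(f(b) − f(a)); replace the endpoint whose sign matches f(c).
f(2.910000) = -9.601500, f(6.800000) = 22.102000
step 1: c = 4.088098, f(c) = -3.194887 < 0 → new bracket [4.088098, 6.800000]
step 2: c = 4.430600, f(c) = -0.811523 < 0 → new bracket [4.430600, 6.800000]
step 3: c = 4.514516, f(c) = -0.191790 < 0 → new bracket [4.514516, 6.800000]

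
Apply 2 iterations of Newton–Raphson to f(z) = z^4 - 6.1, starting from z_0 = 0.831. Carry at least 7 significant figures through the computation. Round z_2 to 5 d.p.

2.50372

Newton update: z ← z − f(z)/f'(z).
f'(z) = 4z^3
z_0 = 0.831000: f = -5.623126, f' = 2.295425 → z_1 = 0.831000 - (-5.623126)/(2.295425) = 3.280710
z_1 = 3.280710: f = 109.743451, f' = 141.241918 → z_2 = 3.280710 - (109.743451)/(141.241918) = 2.503721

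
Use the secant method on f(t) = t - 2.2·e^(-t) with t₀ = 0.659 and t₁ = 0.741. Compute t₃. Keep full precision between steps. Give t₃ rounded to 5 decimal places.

0.89673

Secant update: t_(k+1) = t_k − f(t_k)·(t_k − t_(k-1))/(f(t_k) − f(t_(k-1))).
f(t_0) = -0.479211, f(t_1) = -0.307601
t_2 = 0.741000 - (-0.307601)·(0.741000 - 0.659000)/(-0.307601 - (-0.479211)) = 0.887981; f(t_2) = -0.017287
t_3 = 0.887981 - (-0.017287)·(0.887981 - 0.741000)/(-0.017287 - (-0.307601)) = 0.896733; f(t_3) = -0.000646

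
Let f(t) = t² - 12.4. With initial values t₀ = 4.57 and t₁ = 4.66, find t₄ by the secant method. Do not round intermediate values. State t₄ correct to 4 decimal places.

3.5217

f(t_0) = 8.484900, f(t_1) = 9.315600
t_2 = 4.660000 - (9.315600)·(4.660000 - 4.570000)/(9.315600 - (8.484900)) = 3.650726; f(t_2) = 0.927800
t_3 = 3.650726 - (0.927800)·(3.650726 - 4.660000)/(0.927800 - (9.315600)) = 3.539087; f(t_3) = 0.125137
t_4 = 3.539087 - (0.125137)·(3.539087 - 3.650726)/(0.125137 - (0.927800)) = 3.521682; f(t_4) = 0.002246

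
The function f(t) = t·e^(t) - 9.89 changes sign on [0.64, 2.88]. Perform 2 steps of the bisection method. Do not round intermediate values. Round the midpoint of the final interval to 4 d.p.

f(0.640000) = -8.676252, f(2.880000) = 41.415107 (opposite signs)
step 1: m = 1.760000, f(m) = 0.339890 > 0 → root in [0.640000, 1.760000]
step 2: m = 1.200000, f(m) = -5.905860 < 0 → root in [1.200000, 1.760000]
Midpoint of [1.200000, 1.760000] = 1.480000

1.4800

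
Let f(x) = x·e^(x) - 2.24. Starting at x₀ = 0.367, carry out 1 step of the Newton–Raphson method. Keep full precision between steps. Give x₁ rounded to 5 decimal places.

f'(x) = (x + 1)·e^(x)
x_0 = 0.367000: f = -1.710273, f' = 1.973125 → x_1 = 0.367000 - (-1.710273)/(1.973125) = 1.233784

1.23378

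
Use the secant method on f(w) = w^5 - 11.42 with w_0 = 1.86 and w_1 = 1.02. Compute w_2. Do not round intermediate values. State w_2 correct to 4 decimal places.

1.4296

f(w_0) = 10.842028, f(w_1) = -10.315919
w_2 = 1.020000 - (-10.315919)·(1.020000 - 1.860000)/(-10.315919 - (10.842028)) = 1.429556; f(w_2) = -5.449559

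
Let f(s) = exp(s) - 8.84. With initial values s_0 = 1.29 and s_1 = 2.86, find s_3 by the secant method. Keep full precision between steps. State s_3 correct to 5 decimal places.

2.08581

f(s_0) = -5.207213, f(s_1) = 8.621527
s_2 = 2.860000 - (8.621527)·(2.860000 - 1.290000)/(8.621527 - (-5.207213)) = 1.881184; f(s_2) = -2.278734
s_3 = 1.881184 - (-2.278734)·(1.881184 - 2.860000)/(-2.278734 - (8.621527)) = 2.085808; f(s_3) = -0.788904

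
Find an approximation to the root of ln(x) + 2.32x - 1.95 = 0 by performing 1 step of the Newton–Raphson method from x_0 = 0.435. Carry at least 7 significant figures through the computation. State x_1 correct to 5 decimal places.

f'(x) = 1/x + 2.32
x_0 = 0.435000: f = -1.773209, f' = 4.618851 → x_1 = 0.435000 - (-1.773209)/(4.618851) = 0.818907

0.81891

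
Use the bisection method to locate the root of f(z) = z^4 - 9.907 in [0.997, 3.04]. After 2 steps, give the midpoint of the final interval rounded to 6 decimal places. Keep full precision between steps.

f(0.997000) = -8.918946, f(3.040000) = 75.500171 (opposite signs)
step 1: m = 2.018500, f(m) = 6.693265 > 0 → root in [0.997000, 2.018500]
step 2: m = 1.507750, f(m) = -4.739061 < 0 → root in [1.507750, 2.018500]
Midpoint of [1.507750, 2.018500] = 1.763125

1.763125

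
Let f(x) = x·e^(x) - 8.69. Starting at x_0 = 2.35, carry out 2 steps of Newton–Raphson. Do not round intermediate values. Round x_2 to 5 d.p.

1.69188

Newton update: x ← x − f(x)/f'(x).
f'(x) = (x + 1)·e^(x)
x_0 = 2.350000: f = 15.951089, f' = 35.126659 → x_1 = 2.350000 - (15.951089)/(35.126659) = 1.895898
x_1 = 1.895898: f = 3.933883, f' = 19.282407 → x_2 = 1.895898 - (3.933883)/(19.282407) = 1.691884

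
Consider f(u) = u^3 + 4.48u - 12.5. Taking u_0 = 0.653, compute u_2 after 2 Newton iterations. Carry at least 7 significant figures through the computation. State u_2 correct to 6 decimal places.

1.799305

f'(u) = 3u^2 + 4.48
u_0 = 0.653000: f = -9.296115, f' = 5.759227 → u_1 = 0.653000 - (-9.296115)/(5.759227) = 2.267125
u_1 = 2.267125: f = 9.309425, f' = 19.899574 → u_2 = 2.267125 - (9.309425)/(19.899574) = 1.799305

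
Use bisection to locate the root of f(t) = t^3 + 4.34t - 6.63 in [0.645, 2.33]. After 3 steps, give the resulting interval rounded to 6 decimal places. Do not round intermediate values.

[1.066250, 1.276875]

f(0.645000) = -3.562364, f(2.330000) = 16.131537 (opposite signs)
step 1: m = 1.487500, f(m) = 3.117076 > 0 → root in [0.645000, 1.487500]
step 2: m = 1.066250, f(m) = -0.790267 < 0 → root in [1.066250, 1.487500]
step 3: m = 1.276875, f(m) = 0.993467 > 0 → root in [1.066250, 1.276875]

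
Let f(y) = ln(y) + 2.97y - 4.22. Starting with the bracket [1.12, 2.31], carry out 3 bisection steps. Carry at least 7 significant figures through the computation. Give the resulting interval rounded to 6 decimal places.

f(1.120000) = -0.780271, f(2.310000) = 3.477948 (opposite signs)
step 1: m = 1.715000, f(m) = 1.412963 > 0 → root in [1.120000, 1.715000]
step 2: m = 1.417500, f(m) = 0.338870 > 0 → root in [1.120000, 1.417500]
step 3: m = 1.268750, f(m) = -0.213780 < 0 → root in [1.268750, 1.417500]

[1.268750, 1.417500]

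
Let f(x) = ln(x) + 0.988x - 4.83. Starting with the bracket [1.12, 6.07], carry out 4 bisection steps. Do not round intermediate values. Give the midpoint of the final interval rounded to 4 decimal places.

f(1.120000) = -3.610111, f(6.070000) = 2.970519 (opposite signs)
step 1: m = 3.595000, f(m) = 0.001404 > 0 → root in [1.120000, 3.595000]
step 2: m = 2.357500, f(m) = -1.643188 < 0 → root in [2.357500, 3.595000]
step 3: m = 2.976250, f(m) = -0.798801 < 0 → root in [2.976250, 3.595000]
step 4: m = 3.285625, f(m) = -0.394246 < 0 → root in [3.285625, 3.595000]
Midpoint of [3.285625, 3.595000] = 3.440313

3.4403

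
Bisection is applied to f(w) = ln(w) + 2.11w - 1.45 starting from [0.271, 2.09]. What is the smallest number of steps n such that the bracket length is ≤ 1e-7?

Initial width b − a = 2.09 − 0.271 = 1.819000.
After n steps the width is (b−a)/2^n; need (b−a)/2^n ≤ 1e-7.
So n ≥ log₂(1.819000/1e-7) = log₂(18190000.0000) ≈ 24.1166.
Hence n = 25.

25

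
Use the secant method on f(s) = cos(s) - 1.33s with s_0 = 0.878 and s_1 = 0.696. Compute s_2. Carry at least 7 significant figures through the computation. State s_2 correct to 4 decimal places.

0.6183

f(s_0) = -0.529049, f(s_1) = -0.158267
s_2 = 0.696000 - (-0.158267)·(0.696000 - 0.878000)/(-0.158267 - (-0.529049)) = 0.618314; f(s_2) = -0.007500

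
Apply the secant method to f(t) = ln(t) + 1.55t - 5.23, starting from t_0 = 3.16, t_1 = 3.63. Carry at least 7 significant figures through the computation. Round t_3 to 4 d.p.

Secant update: t_(k+1) = t_k − f(t_k)·(t_k − t_(k-1))/(f(t_k) − f(t_(k-1))).
f(t_0) = 0.818572, f(t_1) = 1.685733
t_2 = 3.630000 - (1.685733)·(3.630000 - 3.160000)/(1.685733 - (0.818572)) = 2.716335; f(t_2) = -0.020397
t_3 = 2.716335 - (-0.020397)·(2.716335 - 3.630000)/(-0.020397 - (1.685733)) = 2.727258; f(t_3) = 0.000547

2.7273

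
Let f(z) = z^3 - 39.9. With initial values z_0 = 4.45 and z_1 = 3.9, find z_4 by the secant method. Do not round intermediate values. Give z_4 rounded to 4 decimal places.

f(z_0) = 48.221125, f(z_1) = 19.419000
z_2 = 3.900000 - (19.419000)·(3.900000 - 4.450000)/(19.419000 - (48.221125)) = 3.529178; f(z_2) = 4.056271
z_3 = 3.529178 - (4.056271)·(3.529178 - 3.900000)/(4.056271 - (19.419000)) = 3.431269; f(z_3) = 0.498419
z_4 = 3.431269 - (0.498419)·(3.431269 - 3.529178)/(0.498419 - (4.056271)) = 3.417553; f(z_4) = 0.015889

3.4176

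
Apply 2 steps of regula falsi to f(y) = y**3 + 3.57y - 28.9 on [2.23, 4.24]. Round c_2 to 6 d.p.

f(2.230000) = -9.849333, f(4.240000) = 62.461824
step 1: c = 2.503777, f(c) = -4.265582 < 0 → new bracket [2.503777, 4.240000]
step 2: c = 2.614766, f(c) = -1.688121 < 0 → new bracket [2.614766, 4.240000]

2.614766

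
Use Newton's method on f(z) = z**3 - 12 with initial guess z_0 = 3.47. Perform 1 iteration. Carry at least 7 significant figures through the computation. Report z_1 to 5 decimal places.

2.64553

Newton update: z ← z − f(z)/f'(z).
f'(z) = 3z**2
z_0 = 3.470000: f = 29.781923, f' = 36.122700 → z_1 = 3.470000 - (29.781923)/(36.122700) = 2.645534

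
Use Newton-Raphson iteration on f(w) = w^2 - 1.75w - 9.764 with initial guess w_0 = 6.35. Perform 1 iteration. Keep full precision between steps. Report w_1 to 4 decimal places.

f'(w) = 2w - 1.75
w_0 = 6.350000: f = 19.446000, f' = 10.950000 → w_1 = 6.350000 - (19.446000)/(10.950000) = 4.574110

4.5741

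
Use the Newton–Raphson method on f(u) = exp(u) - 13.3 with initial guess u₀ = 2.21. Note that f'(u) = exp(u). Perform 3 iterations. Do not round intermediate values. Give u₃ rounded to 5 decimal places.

Newton update: u ← u − f(u)/f'(u).
u_0 = 2.210000: f = -4.184284, f' = 9.115716 → u_1 = 2.210000 - (-4.184284)/(9.115716) = 2.669019
u_1 = 2.669019: f = 1.125805, f' = 14.425805 → u_2 = 2.669019 - (1.125805)/(14.425805) = 2.590978
u_2 = 2.590978: f = 0.042809, f' = 13.342809 → u_3 = 2.590978 - (0.042809)/(13.342809) = 2.587769

2.58777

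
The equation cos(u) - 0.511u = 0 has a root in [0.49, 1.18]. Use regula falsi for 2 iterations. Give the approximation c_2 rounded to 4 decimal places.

False-position update: c = (a·f(b) − b·f(a))/(f(b) − f(a)); replace the endpoint whose sign matches f(c).
f(0.490000) = 0.631943, f(1.180000) = -0.222055
step 1: c = 1.000587, f(c) = 0.028508 > 0 → new bracket [1.000587, 1.180000]
step 2: c = 1.021000, f(c) = 0.000783 > 0 → new bracket [1.021000, 1.180000]

1.0210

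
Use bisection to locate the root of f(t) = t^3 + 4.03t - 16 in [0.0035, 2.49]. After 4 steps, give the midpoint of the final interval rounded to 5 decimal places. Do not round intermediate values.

f(0.003500) = -15.985895, f(2.490000) = 9.472949 (opposite signs)
step 1: m = 1.246750, f(m) = -9.037667 < 0 → root in [1.246750, 2.490000]
step 2: m = 1.868375, f(m) = -1.948278 < 0 → root in [1.868375, 2.490000]
step 3: m = 2.179188, f(m) = 3.130778 > 0 → root in [1.868375, 2.179188]
step 4: m = 2.023781, f(m) = 0.444620 > 0 → root in [1.868375, 2.023781]
Midpoint of [1.868375, 2.023781] = 1.946078

1.94608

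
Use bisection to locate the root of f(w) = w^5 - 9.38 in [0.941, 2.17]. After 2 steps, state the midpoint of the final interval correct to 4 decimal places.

f(0.941000) = -8.642184, f(2.170000) = 38.737014 (opposite signs)
step 1: m = 1.555500, f(m) = -0.273530 < 0 → root in [1.555500, 2.170000]
step 2: m = 1.862750, f(m) = 13.047087 > 0 → root in [1.555500, 1.862750]
Midpoint of [1.555500, 1.862750] = 1.709125

1.7091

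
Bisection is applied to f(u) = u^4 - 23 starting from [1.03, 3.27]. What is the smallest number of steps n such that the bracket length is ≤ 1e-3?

12

Initial width b − a = 3.27 − 1.03 = 2.240000.
After n steps the width is (b−a)/2^n; need (b−a)/2^n ≤ 1e-3.
So n ≥ log₂(2.240000/1e-3) = log₂(2240.0000) ≈ 11.1293.
Hence n = 12.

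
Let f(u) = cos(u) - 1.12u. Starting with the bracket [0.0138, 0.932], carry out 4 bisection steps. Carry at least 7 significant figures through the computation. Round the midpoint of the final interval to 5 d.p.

f(0.013800) = 0.984449, f(0.932000) = -0.447610 (opposite signs)
step 1: m = 0.472900, f(m) = 0.360603 > 0 → root in [0.472900, 0.932000]
step 2: m = 0.702450, f(m) = -0.023482 < 0 → root in [0.472900, 0.702450]
step 3: m = 0.587675, f(m) = 0.174036 > 0 → root in [0.587675, 0.702450]
step 4: m = 0.645063, f(m) = 0.076592 > 0 → root in [0.645063, 0.702450]
Midpoint of [0.645063, 0.702450] = 0.673756

0.67376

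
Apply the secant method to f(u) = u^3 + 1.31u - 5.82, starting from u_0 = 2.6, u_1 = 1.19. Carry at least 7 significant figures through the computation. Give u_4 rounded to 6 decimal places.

Secant update: u_(k+1) = u_k − f(u_k)·(u_k − u_(k-1))/(f(u_k) − f(u_(k-1))).
f(u_0) = 15.162000, f(u_1) = -2.575941
u_2 = 1.190000 - (-2.575941)·(1.190000 - 2.600000)/(-2.575941 - (15.162000)) = 1.394763; f(u_2) = -1.279538
u_3 = 1.394763 - (-1.279538)·(1.394763 - 1.190000)/(-1.279538 - (-2.575941)) = 1.596862; f(u_3) = 0.343841
u_4 = 1.596862 - (0.343841)·(1.596862 - 1.394763)/(0.343841 - (-1.279538)) = 1.554057; f(u_4) = -0.030996

1.554057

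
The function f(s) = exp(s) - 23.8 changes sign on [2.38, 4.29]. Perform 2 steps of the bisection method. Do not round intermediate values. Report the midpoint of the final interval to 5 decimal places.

f(2.380000) = -12.995097, f(4.290000) = 49.166468 (opposite signs)
step 1: m = 3.335000, f(m) = 4.278383 > 0 → root in [2.380000, 3.335000]
step 2: m = 2.857500, f(m) = -6.382072 < 0 → root in [2.857500, 3.335000]
Midpoint of [2.857500, 3.335000] = 3.096250

3.09625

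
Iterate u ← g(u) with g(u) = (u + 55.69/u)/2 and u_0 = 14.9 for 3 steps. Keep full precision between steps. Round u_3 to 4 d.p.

u_1 = g(14.900000) = 9.318792
u_2 = g(9.318792) = 7.647444
u_3 = g(7.647444) = 7.464808

7.4648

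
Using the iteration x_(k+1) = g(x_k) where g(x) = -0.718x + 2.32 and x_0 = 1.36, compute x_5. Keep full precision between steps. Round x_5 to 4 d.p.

x_1 = g(1.360000) = 1.343520
x_2 = g(1.343520) = 1.355353
x_3 = g(1.355353) = 1.346857
x_4 = g(1.346857) = 1.352957
x_5 = g(1.352957) = 1.348577

1.3486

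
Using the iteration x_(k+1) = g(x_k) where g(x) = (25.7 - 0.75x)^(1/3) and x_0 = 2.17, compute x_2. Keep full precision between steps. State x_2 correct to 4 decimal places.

x_1 = g(2.170000) = 2.887401
x_2 = g(2.887401) = 2.865726

2.8657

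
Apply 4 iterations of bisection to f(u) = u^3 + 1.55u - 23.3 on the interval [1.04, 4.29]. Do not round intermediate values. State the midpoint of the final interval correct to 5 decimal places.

2.76656

f(1.040000) = -20.563136, f(4.290000) = 62.303089 (opposite signs)
step 1: m = 2.665000, f(m) = -0.241820 < 0 → root in [2.665000, 4.290000]
step 2: m = 3.477500, f(m) = 24.143554 > 0 → root in [2.665000, 3.477500]
step 3: m = 3.071250, f(m) = 10.430238 > 0 → root in [2.665000, 3.071250]
step 4: m = 2.868125, f(m) = 4.739194 > 0 → root in [2.665000, 2.868125]
Midpoint of [2.665000, 2.868125] = 2.766563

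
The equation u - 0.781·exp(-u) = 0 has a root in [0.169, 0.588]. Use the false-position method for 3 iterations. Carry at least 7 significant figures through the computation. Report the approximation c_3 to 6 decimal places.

0.482221

False-position update: c = (a·f(b) − b·f(a))/(f(b) − f(a)); replace the endpoint whose sign matches f(c).
f(0.169000) = -0.490561, f(0.588000) = 0.154204
step 1: c = 0.487791, f(c) = 0.008272 > 0 → new bracket [0.169000, 0.487791]
step 2: c = 0.482505, f(c) = 0.000444 > 0 → new bracket [0.169000, 0.482505]
step 3: c = 0.482221, f(c) = 0.000024 > 0 → new bracket [0.169000, 0.482221]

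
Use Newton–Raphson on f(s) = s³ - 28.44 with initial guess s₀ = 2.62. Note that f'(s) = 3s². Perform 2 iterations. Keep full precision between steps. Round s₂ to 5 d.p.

Newton update: s ← s − f(s)/f'(s).
s_0 = 2.620000: f = -10.455272, f' = 20.593200 → s_1 = 2.620000 - (-10.455272)/(20.593200) = 3.127705
s_1 = 3.127705: f = 2.156897, f' = 29.347617 → s_2 = 3.127705 - (2.156897)/(29.347617) = 3.054210

3.05421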